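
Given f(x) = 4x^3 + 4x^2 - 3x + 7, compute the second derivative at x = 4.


First derivative:
f'(x) = 12x^2 + 8x - 3
Second derivative:
f''(x) = 24x + 8
Substitute x = 4:
f''(4) = 24 * 4 + 8
= 96 + 8
= 104

104


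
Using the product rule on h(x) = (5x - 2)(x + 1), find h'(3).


Let u(x) = 5x - 2 and v(x) = x + 1
u'(x) = 5
v'(x) = 1
Product rule: h'(x) = u'(x)*v(x) + u(x)*v'(x)
= 5 * (x + 1) + (5x - 2) * 1
At x = 3:
u(3) = 5 * 3 - 2 = 13
v(3) = 1 * 3 + 1 = 4
h'(3) = 5 * 4 + 13 * 1
= 20 + 13
= 33

33


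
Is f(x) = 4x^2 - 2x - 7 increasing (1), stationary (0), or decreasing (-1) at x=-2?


Compute f'(x) to determine behavior:
f'(x) = 8x - 2
f'(-2) = 8 * (-2) - 2
= -16 - 2
= -18
Since f'(-2) < 0, the function is decreasing (-1)

-1


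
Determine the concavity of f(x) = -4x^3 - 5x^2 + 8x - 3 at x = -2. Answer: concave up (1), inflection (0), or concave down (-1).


Concavity is determined by the sign of f''(x).
f(x) = -4x^3 - 5x^2 + 8x - 3
f'(x) = -12x^2 - 10x + 8
f''(x) = -24x - 10
f''(-2) = -24 * (-2) - 10
= 48 - 10
= 38
Since f''(-2) > 0, the function is concave up (1)

1


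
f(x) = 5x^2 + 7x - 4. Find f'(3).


Differentiate term by term using power and sum rules:
f(x) = 5x^2 + 7x - 4
f'(x) = 10x + 7
Substitute x = 3:
f'(3) = 10 * 3 + 7
= 30 + 7
= 37

37


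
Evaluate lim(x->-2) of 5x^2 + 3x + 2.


Since polynomials are continuous, we use direct substitution.
lim(x->-2) of 5x^2 + 3x + 2
= 5 * (-2)^2 + 3 * (-2) + 2
= 20 - 6 + 2
= 16

16


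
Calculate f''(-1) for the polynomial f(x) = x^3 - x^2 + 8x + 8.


First derivative:
f'(x) = 3x^2 - 2x + 8
Second derivative:
f''(x) = 6x - 2
Substitute x = -1:
f''(-1) = 6 * (-1) - 2
= -6 - 2
= -8

-8


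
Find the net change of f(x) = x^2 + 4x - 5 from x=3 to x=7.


Net change = f(b) - f(a)
f(x) = x^2 + 4x - 5
Compute f(7):
f(7) = 1 * 7^2 + 4 * 7 - 5
= 49 + 28 - 5
= 72
Compute f(3):
f(3) = 1 * 3^2 + 4 * 3 - 5
= 9 + 12 - 5
= 16
Net change = 72 - 16 = 56

56


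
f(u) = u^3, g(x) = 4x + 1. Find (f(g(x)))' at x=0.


Using the chain rule: (f(g(x)))' = f'(g(x)) * g'(x)
First, find g(0):
g(0) = 4 * 0 + 1 = 1
Next, f'(u) = 3u^2
And g'(x) = 4
So f'(g(0)) * g'(0)
= 3 * 1^2 * 4
= 3 * 1 * 4
= 12

12


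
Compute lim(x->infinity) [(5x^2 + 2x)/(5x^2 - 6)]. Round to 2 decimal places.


For limits at infinity with equal-degree polynomials,
we compare leading coefficients.
Numerator leading term: 5x^2
Denominator leading term: 5x^2
Divide both by x^2:
lim = (5 + 2/x) / (5 - 6/x^2)
As x -> infinity, the 1/x and 1/x^2 terms vanish:
= 5/5 = 1 = 1.00

1.00


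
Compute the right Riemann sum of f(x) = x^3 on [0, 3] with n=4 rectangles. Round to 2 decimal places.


Right Riemann sum uses right endpoints of each subinterval.
Interval: [0, 3], n = 4
dx = (3 - 0) / 4 = 3/4
Right endpoints: [3/4, 3/2, 9/4, 3]
f values: [27/64, 27/8, 729/64, 27]
Sum = dx * (sum of f values)
= 3/4 * 675/16
= 2025/64 ≈ 31.64

31.64


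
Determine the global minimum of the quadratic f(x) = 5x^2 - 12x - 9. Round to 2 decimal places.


For a quadratic f(x) = ax^2 + bx + c with a > 0, the minimum is at the vertex.
Vertex x-coordinate: x = -b/(2a)
x = -(-12) / (2 * 5)
x = 12/10 = 6/5
Substitute back to find the minimum value:
f(6/5) = 5 * (6/5)^2 - 12 * (6/5) - 9
= 36/5 - 72/5 - 9
= -81/5 = -16.20

-16.20


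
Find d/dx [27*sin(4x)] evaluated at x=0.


Apply the chain rule to differentiate 27*sin(4x):
d/dx [27*sin(4x)]
= 27 * cos(4x) * d/dx(4x)
= 27 * 4 * cos(4x)
= 108 * cos(4x)
Evaluate at x = 0:
= 108 * cos(0)
= 108 * 1
= 108

108


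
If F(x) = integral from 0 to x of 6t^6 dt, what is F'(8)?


By the Fundamental Theorem of Calculus (Part 1):
If F(x) = integral from 0 to x of f(t) dt, then F'(x) = f(x)
Here f(t) = 6t^6
So F'(x) = 6x^6
Evaluate at x = 8:
F'(8) = 6 * 8^6
= 6 * 262144
= 1572864

1572864


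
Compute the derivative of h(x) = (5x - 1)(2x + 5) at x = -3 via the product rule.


Let u(x) = 5x - 1 and v(x) = 2x + 5
u'(x) = 5
v'(x) = 2
Product rule: h'(x) = u'(x)*v(x) + u(x)*v'(x)
= 5 * (2x + 5) + (5x - 1) * 2
At x = -3:
u(-3) = 5 * (-3) - 1 = -16
v(-3) = 2 * (-3) + 5 = -1
h'(-3) = 5 * (-1) + (-16) * 2
= -5 - 32
= -37

-37


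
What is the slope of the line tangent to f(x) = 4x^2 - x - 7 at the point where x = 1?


The slope of the tangent line equals f'(x) at the point.
f(x) = 4x^2 - x - 7
f'(x) = 8x - 1
At x = 1:
f'(1) = 8 * 1 - 1
= 8 - 1
= 7

7


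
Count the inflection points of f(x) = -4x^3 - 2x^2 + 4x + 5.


Inflection points occur where f''(x) = 0 and concavity changes.
f(x) = -4x^3 - 2x^2 + 4x + 5
f'(x) = -12x^2 - 4x + 4
f''(x) = -24x - 4
Set f''(x) = 0:
-24x - 4 = 0
x = 4 / (-24) = -1/6
Since f''(x) is linear (degree 1), it changes sign at this point.
Therefore there is exactly 1 inflection point.

1


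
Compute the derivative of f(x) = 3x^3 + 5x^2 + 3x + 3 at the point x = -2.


Differentiate f(x) = 3x^3 + 5x^2 + 3x + 3 term by term:
f'(x) = 9x^2 + 10x + 3
Substitute x = -2:
f'(-2) = 9 * (-2)^2 + 10 * (-2) + 3
= 36 - 20 + 3
= 19

19


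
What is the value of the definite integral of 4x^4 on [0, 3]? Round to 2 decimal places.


Find the antiderivative of 4x^4:
F(x) = 4/5 * x^5
Apply the Fundamental Theorem of Calculus:
F(3) - F(0)
= 4/5 * 3^5 - 4/5 * 0^5
= 4/5 * (243 - 0)
= 4/5 * 243
= 972/5 = 194.40

194.40


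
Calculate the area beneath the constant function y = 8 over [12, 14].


The area under a constant function y = 8 is a rectangle.
Width = 14 - 12 = 2
Height = 8
Area = width * height
= 2 * 8
= 16

16


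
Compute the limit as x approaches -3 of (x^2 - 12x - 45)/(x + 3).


Direct substitution gives 0/0, so we factor the numerator.
Factor: (x^2 - 12x - 45) = (x + 3)(x - 15)
Cancel the common factor (x + 3):
(x^2 - 12x - 45)/(x + 3) = (x - 15)
Now substitute x = -3:
= (-3) - (15) = -18

-18


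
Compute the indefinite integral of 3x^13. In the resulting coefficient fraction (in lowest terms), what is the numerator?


Apply the power rule for integration:
integral of ax^n dx = a/(n+1) * x^(n+1) + C
integral of 3x^13 dx
= 3/14 * x^14 + C
The coefficient in lowest terms is 3/14, and its numerator is 3

3


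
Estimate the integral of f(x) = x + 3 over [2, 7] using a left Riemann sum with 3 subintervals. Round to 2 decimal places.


Left Riemann sum uses left endpoints of each subinterval.
Interval: [2, 7], n = 3
dx = (7 - 2) / 3 = 5/3
Left endpoints: [2, 11/3, 16/3]
f values: [5, 20/3, 25/3]
Sum = dx * (sum of f values)
= 5/3 * 20
= 100/3 ≈ 33.33

33.33


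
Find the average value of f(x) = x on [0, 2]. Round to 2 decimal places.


Average value = 1/(b-a) * integral from a to b of f(x) dx
First compute the integral of x:
F(x) = (1/2)x^2
F(2) = 1/2 * 4 + 0 * 2 = 2
F(0) = 1/2 * 0 + 0 * 0 = 0
Integral = 2 - 0 = 2
Average = 2 / (2 - 0) = 2 / 2
= 1 = 1.00

1.00


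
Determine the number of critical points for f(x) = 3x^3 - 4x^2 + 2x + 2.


Find where f'(x) = 0:
f(x) = 3x^3 - 4x^2 + 2x + 2
f'(x) = 9x^2 - 8x + 2
This is a quadratic in x. Use the discriminant to count real roots.
Discriminant = (-8)^2 - 4 * 9 * 2
= 64 - 72
= -8
Since discriminant < 0, f'(x) = 0 has no real solutions.
Number of critical points: 0

0


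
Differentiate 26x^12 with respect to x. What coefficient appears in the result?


We apply the power rule: d/dx [ax^n] = a*n * x^(n-1)
d/dx [26x^12]
= 26 * 12 * x^(12-1)
= 312x^11
The coefficient is 312

312


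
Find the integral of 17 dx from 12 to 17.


The integral of a constant k over [a, b] equals k * (b - a).
integral from 12 to 17 of 17 dx
= 17 * (17 - 12)
= 17 * 5
= 85

85


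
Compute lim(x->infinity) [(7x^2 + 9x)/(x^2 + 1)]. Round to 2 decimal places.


For limits at infinity with equal-degree polynomials,
we compare leading coefficients.
Numerator leading term: 7x^2
Denominator leading term: x^2
Divide both by x^2:
lim = (7 + 9/x) / (1 + 1/x^2)
As x -> infinity, the 1/x and 1/x^2 terms vanish:
= 7/1 = 7 = 7.00

7.00


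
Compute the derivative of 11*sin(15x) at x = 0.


Apply the chain rule to differentiate 11*sin(15x):
d/dx [11*sin(15x)]
= 11 * cos(15x) * d/dx(15x)
= 11 * 15 * cos(15x)
= 165 * cos(15x)
Evaluate at x = 0:
= 165 * cos(0)
= 165 * 1
= 165

165


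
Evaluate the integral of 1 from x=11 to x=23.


The integral of a constant k over [a, b] equals k * (b - a).
integral from 11 to 23 of 1 dx
= 1 * (23 - 11)
= 1 * 12
= 12

12


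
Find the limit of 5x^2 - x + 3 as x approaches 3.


Since polynomials are continuous, we use direct substitution.
lim(x->3) of 5x^2 - x + 3
= 5 * 3^2 - 1 * 3 + 3
= 45 - 3 + 3
= 45

45


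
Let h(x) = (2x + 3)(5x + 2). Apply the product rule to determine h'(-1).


Let u(x) = 2x + 3 and v(x) = 5x + 2
u'(x) = 2
v'(x) = 5
Product rule: h'(x) = u'(x)*v(x) + u(x)*v'(x)
= 2 * (5x + 2) + (2x + 3) * 5
At x = -1:
u(-1) = 2 * (-1) + 3 = 1
v(-1) = 5 * (-1) + 2 = -3
h'(-1) = 2 * (-3) + 1 * 5
= -6 + 5
= -1

-1


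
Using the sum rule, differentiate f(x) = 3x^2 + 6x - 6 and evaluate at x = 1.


Differentiate term by term using power and sum rules:
f(x) = 3x^2 + 6x - 6
f'(x) = 6x + 6
Substitute x = 1:
f'(1) = 6 * 1 + 6
= 6 + 6
= 12

12


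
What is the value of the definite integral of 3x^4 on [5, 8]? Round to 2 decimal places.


Find the antiderivative of 3x^4:
F(x) = 3/5 * x^5
Apply the Fundamental Theorem of Calculus:
F(8) - F(5)
= 3/5 * 8^5 - 3/5 * 5^5
= 3/5 * (32768 - 3125)
= 3/5 * 29643
= 88929/5 = 17785.80

17785.80


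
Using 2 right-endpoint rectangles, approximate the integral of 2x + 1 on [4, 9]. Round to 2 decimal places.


Right Riemann sum uses right endpoints of each subinterval.
Interval: [4, 9], n = 2
dx = (9 - 4) / 2 = 5/2
Right endpoints: [13/2, 9]
f values: [14, 19]
Sum = dx * (sum of f values)
= 5/2 * 33
= 165/2 = 82.50

82.50


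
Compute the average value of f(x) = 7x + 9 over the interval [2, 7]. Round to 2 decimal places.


Average value = 1/(b-a) * integral from a to b of f(x) dx
First compute the integral of 7x + 9:
F(x) = (7/2)x^2 + 9x
F(7) = 7/2 * 49 + 9 * 7 = 469/2
F(2) = 7/2 * 4 + 9 * 2 = 32
Integral = 469/2 - 32 = 405/2
Average = (405/2) / (7 - 2) = (405/2) / 5
= 81/2 = 40.50

40.50


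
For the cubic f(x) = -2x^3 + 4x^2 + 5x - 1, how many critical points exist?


Find where f'(x) = 0:
f(x) = -2x^3 + 4x^2 + 5x - 1
f'(x) = -6x^2 + 8x + 5
This is a quadratic in x. Use the discriminant to count real roots.
Discriminant = (8)^2 - 4 * (-6) * 5
= 64 - (-120)
= 184
Since discriminant > 0, f'(x) = 0 has 2 real solutions.
Number of critical points: 2

2


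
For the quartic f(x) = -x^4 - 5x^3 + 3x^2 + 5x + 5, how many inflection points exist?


Inflection points occur where f''(x) = 0 and concavity changes.
f(x) = -x^4 - 5x^3 + 3x^2 + 5x + 5
f'(x) = -4x^3 - 15x^2 + 6x + 5
f''(x) = -12x^2 - 30x + 6
This is a quadratic in x. Use the discriminant to count real roots.
Discriminant = (-30)^2 - 4 * (-12) * 6
= 900 - (-288)
= 1188
Since discriminant > 0, f''(x) = 0 has 2 distinct real solutions.
A quadratic with two distinct real roots changes sign at each root, so concavity changes at both.
Number of inflection points: 2

2


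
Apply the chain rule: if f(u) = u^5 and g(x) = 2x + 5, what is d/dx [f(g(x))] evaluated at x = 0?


Using the chain rule: (f(g(x)))' = f'(g(x)) * g'(x)
First, find g(0):
g(0) = 2 * 0 + 5 = 5
Next, f'(u) = 5u^4
And g'(x) = 2
So f'(g(0)) * g'(0)
= 5 * 5^4 * 2
= 5 * 625 * 2
= 6250

6250


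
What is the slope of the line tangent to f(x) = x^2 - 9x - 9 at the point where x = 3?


The slope of the tangent line equals f'(x) at the point.
f(x) = x^2 - 9x - 9
f'(x) = 2x - 9
At x = 3:
f'(3) = 2 * 3 - 9
= 6 - 9
= -3

-3


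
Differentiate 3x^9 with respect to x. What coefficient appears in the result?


We apply the power rule: d/dx [ax^n] = a*n * x^(n-1)
d/dx [3x^9]
= 3 * 9 * x^(9-1)
= 27x^8
The coefficient is 27

27


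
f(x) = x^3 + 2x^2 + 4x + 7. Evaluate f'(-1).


Differentiate f(x) = x^3 + 2x^2 + 4x + 7 term by term:
f'(x) = 3x^2 + 4x + 4
Substitute x = -1:
f'(-1) = 3 * (-1)^2 + 4 * (-1) + 4
= 3 - 4 + 4
= 3

3


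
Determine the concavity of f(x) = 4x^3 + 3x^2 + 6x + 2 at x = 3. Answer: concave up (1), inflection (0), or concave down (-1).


Concavity is determined by the sign of f''(x).
f(x) = 4x^3 + 3x^2 + 6x + 2
f'(x) = 12x^2 + 6x + 6
f''(x) = 24x + 6
f''(3) = 24 * 3 + 6
= 72 + 6
= 78
Since f''(3) > 0, the function is concave up (1)

1


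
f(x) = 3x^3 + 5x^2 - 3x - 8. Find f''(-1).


First derivative:
f'(x) = 9x^2 + 10x - 3
Second derivative:
f''(x) = 18x + 10
Substitute x = -1:
f''(-1) = 18 * (-1) + 10
= -18 + 10
= -8

-8


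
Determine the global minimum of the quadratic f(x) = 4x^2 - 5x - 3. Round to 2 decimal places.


For a quadratic f(x) = ax^2 + bx + c with a > 0, the minimum is at the vertex.
Vertex x-coordinate: x = -b/(2a)
x = -(-5) / (2 * 4)
x = 5/8
Substitute back to find the minimum value:
f(5/8) = 4 * (5/8)^2 - 5 * (5/8) - 3
= 25/16 - 25/8 - 3
= -73/16 ≈ -4.56

-4.56


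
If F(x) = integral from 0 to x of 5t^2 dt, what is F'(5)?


By the Fundamental Theorem of Calculus (Part 1):
If F(x) = integral from 0 to x of f(t) dt, then F'(x) = f(x)
Here f(t) = 5t^2
So F'(x) = 5x^2
Evaluate at x = 5:
F'(5) = 5 * 5^2
= 5 * 25
= 125

125


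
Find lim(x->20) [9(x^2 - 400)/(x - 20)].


Direct substitution gives 0/0, so we factor the numerator.
Factor: 9(x^2 - 400) = 9 * (x - 20)(x + 20)
Cancel the common factor (x - 20):
9(x^2 - 400)/(x - 20) = 9 * (x + 20)
Now substitute x = 20:
= 9 * (20 + 20) = 360

360


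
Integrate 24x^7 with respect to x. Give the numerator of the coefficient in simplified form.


Apply the power rule for integration:
integral of ax^n dx = a/(n+1) * x^(n+1) + C
integral of 24x^7 dx
= 24/8 * x^8 + C
= 3 * x^8 + C
The coefficient in lowest terms is 3 = 3/1, so its numerator is 3

3


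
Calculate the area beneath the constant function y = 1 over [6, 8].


The area under a constant function y = 1 is a rectangle.
Width = 8 - 6 = 2
Height = 1
Area = width * height
= 2 * 1
= 2

2


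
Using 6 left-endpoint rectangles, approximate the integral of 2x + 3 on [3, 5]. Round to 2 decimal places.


Left Riemann sum uses left endpoints of each subinterval.
Interval: [3, 5], n = 6
dx = (5 - 3) / 6 = 1/3
Left endpoints: [3, 10/3, 11/3, 4, 13/3, 14/3]
f values: [9, 29/3, 31/3, 11, 35/3, 37/3]
Sum = dx * (sum of f values)
= 1/3 * 64
= 64/3 ≈ 21.33

21.33


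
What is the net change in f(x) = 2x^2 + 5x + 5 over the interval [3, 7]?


Net change = f(b) - f(a)
f(x) = 2x^2 + 5x + 5
Compute f(7):
f(7) = 2 * 7^2 + 5 * 7 + 5
= 98 + 35 + 5
= 138
Compute f(3):
f(3) = 2 * 3^2 + 5 * 3 + 5
= 18 + 15 + 5
= 38
Net change = 138 - 38 = 100

100


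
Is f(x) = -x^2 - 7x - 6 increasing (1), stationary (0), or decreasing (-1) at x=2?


Compute f'(x) to determine behavior:
f'(x) = -2x - 7
f'(2) = -2 * 2 - 7
= -4 - 7
= -11
Since f'(2) < 0, the function is decreasing (-1)

-1


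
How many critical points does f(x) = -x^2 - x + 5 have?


Find where f'(x) = 0:
f'(x) = -2x - 1
Set f'(x) = 0:
-2x - 1 = 0
x = 1 / (-2) = -1/2
This is a linear equation in x, so there is exactly one solution.
Number of critical points: 1

1


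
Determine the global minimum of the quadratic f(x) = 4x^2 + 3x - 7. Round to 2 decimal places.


For a quadratic f(x) = ax^2 + bx + c with a > 0, the minimum is at the vertex.
Vertex x-coordinate: x = -b/(2a)
x = -(3) / (2 * 4)
x = -3/8
Substitute back to find the minimum value:
f(-3/8) = 4 * (-3/8)^2 + 3 * (-3/8) - 7
= 9/16 - 9/8 - 7
= -121/16 ≈ -7.56

-7.56


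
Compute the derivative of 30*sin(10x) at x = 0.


Apply the chain rule to differentiate 30*sin(10x):
d/dx [30*sin(10x)]
= 30 * cos(10x) * d/dx(10x)
= 30 * 10 * cos(10x)
= 300 * cos(10x)
Evaluate at x = 0:
= 300 * cos(0)
= 300 * 1
= 300

300


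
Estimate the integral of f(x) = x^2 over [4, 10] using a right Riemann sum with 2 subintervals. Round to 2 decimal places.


Right Riemann sum uses right endpoints of each subinterval.
Interval: [4, 10], n = 2
dx = (10 - 4) / 2 = 3
Right endpoints: [7, 10]
f values: [49, 100]
Sum = dx * (sum of f values)
= 3 * 149
= 447 = 447.00

447.00


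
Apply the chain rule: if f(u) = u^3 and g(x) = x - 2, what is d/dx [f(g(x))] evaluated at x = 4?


Using the chain rule: (f(g(x)))' = f'(g(x)) * g'(x)
First, find g(4):
g(4) = 1 * 4 - 2 = 2
Next, f'(u) = 3u^2
And g'(x) = 1
So f'(g(4)) * g'(4)
= 3 * 2^2 * 1
= 3 * 4 * 1
= 12

12


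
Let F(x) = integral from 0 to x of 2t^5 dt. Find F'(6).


By the Fundamental Theorem of Calculus (Part 1):
If F(x) = integral from 0 to x of f(t) dt, then F'(x) = f(x)
Here f(t) = 2t^5
So F'(x) = 2x^5
Evaluate at x = 6:
F'(6) = 2 * 6^5
= 2 * 7776
= 15552

15552


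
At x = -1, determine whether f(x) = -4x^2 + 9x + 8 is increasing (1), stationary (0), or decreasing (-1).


Compute f'(x) to determine behavior:
f'(x) = -8x + 9
f'(-1) = -8 * (-1) + 9
= 8 + 9
= 17
Since f'(-1) > 0, the function is increasing (1)

1


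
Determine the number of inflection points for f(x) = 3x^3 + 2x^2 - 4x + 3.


Inflection points occur where f''(x) = 0 and concavity changes.
f(x) = 3x^3 + 2x^2 - 4x + 3
f'(x) = 9x^2 + 4x - 4
f''(x) = 18x + 4
Set f''(x) = 0:
18x + 4 = 0
x = -4 / 18 = -2/9
Since f''(x) is linear (degree 1), it changes sign at this point.
Therefore there is exactly 1 inflection point.

1


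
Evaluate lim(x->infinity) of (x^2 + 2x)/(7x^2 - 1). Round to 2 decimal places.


For limits at infinity with equal-degree polynomials,
we compare leading coefficients.
Numerator leading term: x^2
Denominator leading term: 7x^2
Divide both by x^2:
lim = (1 + 2/x) / (7 - 1/x^2)
As x -> infinity, the 1/x and 1/x^2 terms vanish:
= 1/7 ≈ 0.14

0.14


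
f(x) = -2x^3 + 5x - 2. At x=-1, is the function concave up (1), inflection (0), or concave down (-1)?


Concavity is determined by the sign of f''(x).
f(x) = -2x^3 + 5x - 2
f'(x) = -6x^2 + 5
f''(x) = -12x
f''(-1) = -12 * (-1) + 0
= 12 + 0
= 12
Since f''(-1) > 0, the function is concave up (1)

1


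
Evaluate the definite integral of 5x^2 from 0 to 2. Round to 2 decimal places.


Find the antiderivative of 5x^2:
F(x) = 5/3 * x^3
Apply the Fundamental Theorem of Calculus:
F(2) - F(0)
= 5/3 * 2^3 - 5/3 * 0^3
= 5/3 * (8 - 0)
= 5/3 * 8
= 40/3 ≈ 13.33

13.33


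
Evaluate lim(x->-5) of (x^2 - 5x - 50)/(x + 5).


Direct substitution gives 0/0, so we factor the numerator.
Factor: (x^2 - 5x - 50) = (x + 5)(x - 10)
Cancel the common factor (x + 5):
(x^2 - 5x - 50)/(x + 5) = (x - 10)
Now substitute x = -5:
= (-5) - (10) = -15

-15


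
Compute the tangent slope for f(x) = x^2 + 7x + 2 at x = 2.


The slope of the tangent line equals f'(x) at the point.
f(x) = x^2 + 7x + 2
f'(x) = 2x + 7
At x = 2:
f'(2) = 2 * 2 + 7
= 4 + 7
= 11

11


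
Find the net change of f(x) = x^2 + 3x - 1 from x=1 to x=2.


Net change = f(b) - f(a)
f(x) = x^2 + 3x - 1
Compute f(2):
f(2) = 1 * 2^2 + 3 * 2 - 1
= 4 + 6 - 1
= 9
Compute f(1):
f(1) = 1 * 1^2 + 3 * 1 - 1
= 1 + 3 - 1
= 3
Net change = 9 - 3 = 6

6


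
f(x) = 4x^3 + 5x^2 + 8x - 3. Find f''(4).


First derivative:
f'(x) = 12x^2 + 10x + 8
Second derivative:
f''(x) = 24x + 10
Substitute x = 4:
f''(4) = 24 * 4 + 10
= 96 + 10
= 106

106


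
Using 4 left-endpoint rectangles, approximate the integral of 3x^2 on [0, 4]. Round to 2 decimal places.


Left Riemann sum uses left endpoints of each subinterval.
Interval: [0, 4], n = 4
dx = (4 - 0) / 4 = 1
Left endpoints: [0, 1, 2, 3]
f values: [0, 3, 12, 27]
Sum = dx * (sum of f values)
= 1 * 42
= 42 = 42.00

42.00


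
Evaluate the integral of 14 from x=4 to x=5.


The integral of a constant k over [a, b] equals k * (b - a).
integral from 4 to 5 of 14 dx
= 14 * (5 - 4)
= 14 * 1
= 14

14


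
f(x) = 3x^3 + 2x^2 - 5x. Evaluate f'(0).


Differentiate f(x) = 3x^3 + 2x^2 - 5x term by term:
f'(x) = 9x^2 + 4x - 5
Substitute x = 0:
f'(0) = 9 * 0^2 + 4 * 0 - 5
= 0 + 0 - 5
= -5

-5


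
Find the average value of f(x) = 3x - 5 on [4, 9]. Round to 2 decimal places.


Average value = 1/(b-a) * integral from a to b of f(x) dx
First compute the integral of 3x - 5:
F(x) = (3/2)x^2 - 5x
F(9) = 3/2 * 81 - 5 * 9 = 153/2
F(4) = 3/2 * 16 - 5 * 4 = 4
Integral = 153/2 - 4 = 145/2
Average = (145/2) / (9 - 4) = (145/2) / 5
= 29/2 = 14.50

14.50


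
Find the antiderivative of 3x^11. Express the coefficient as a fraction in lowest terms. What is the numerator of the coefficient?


Apply the power rule for integration:
integral of ax^n dx = a/(n+1) * x^(n+1) + C
integral of 3x^11 dx
= 3/12 * x^12 + C
= 1/4 * x^12 + C
The coefficient in lowest terms is 1/4, and its numerator is 1

1


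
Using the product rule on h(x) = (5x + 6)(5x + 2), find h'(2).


Let u(x) = 5x + 6 and v(x) = 5x + 2
u'(x) = 5
v'(x) = 5
Product rule: h'(x) = u'(x)*v(x) + u(x)*v'(x)
= 5 * (5x + 2) + (5x + 6) * 5
At x = 2:
u(2) = 5 * 2 + 6 = 16
v(2) = 5 * 2 + 2 = 12
h'(2) = 5 * 12 + 16 * 5
= 60 + 80
= 140

140


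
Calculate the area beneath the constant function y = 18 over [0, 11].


The area under a constant function y = 18 is a rectangle.
Width = 11 - 0 = 11
Height = 18
Area = width * height
= 11 * 18
= 198

198


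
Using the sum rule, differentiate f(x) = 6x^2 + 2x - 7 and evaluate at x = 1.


Differentiate term by term using power and sum rules:
f(x) = 6x^2 + 2x - 7
f'(x) = 12x + 2
Substitute x = 1:
f'(1) = 12 * 1 + 2
= 12 + 2
= 14

14


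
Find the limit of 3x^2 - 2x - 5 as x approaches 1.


Since polynomials are continuous, we use direct substitution.
lim(x->1) of 3x^2 - 2x - 5
= 3 * 1^2 - 2 * 1 - 5
= 3 - 2 - 5
= -4

-4


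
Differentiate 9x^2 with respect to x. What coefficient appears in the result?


We apply the power rule: d/dx [ax^n] = a*n * x^(n-1)
d/dx [9x^2]
= 9 * 2 * x^(2-1)
= 18x
The coefficient is 18

18


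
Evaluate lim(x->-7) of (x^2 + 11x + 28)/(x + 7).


Direct substitution gives 0/0, so we factor the numerator.
Factor: (x^2 + 11x + 28) = (x + 7)(x + 4)
Cancel the common factor (x + 7):
(x^2 + 11x + 28)/(x + 7) = (x + 4)
Now substitute x = -7:
= (-7) - (-4) = -3

-3


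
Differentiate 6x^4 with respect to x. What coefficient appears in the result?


We apply the power rule: d/dx [ax^n] = a*n * x^(n-1)
d/dx [6x^4]
= 6 * 4 * x^(4-1)
= 24x^3
The coefficient is 24

24


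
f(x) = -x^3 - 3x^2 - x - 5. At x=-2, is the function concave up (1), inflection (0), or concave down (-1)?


Concavity is determined by the sign of f''(x).
f(x) = -x^3 - 3x^2 - x - 5
f'(x) = -3x^2 - 6x - 1
f''(x) = -6x - 6
f''(-2) = -6 * (-2) - 6
= 12 - 6
= 6
Since f''(-2) > 0, the function is concave up (1)

1


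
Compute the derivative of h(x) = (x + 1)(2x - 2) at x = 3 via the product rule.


Let u(x) = x + 1 and v(x) = 2x - 2
u'(x) = 1
v'(x) = 2
Product rule: h'(x) = u'(x)*v(x) + u(x)*v'(x)
= 1 * (2x - 2) + (x + 1) * 2
At x = 3:
u(3) = 1 * 3 + 1 = 4
v(3) = 2 * 3 - 2 = 4
h'(3) = 1 * 4 + 4 * 2
= 4 + 8
= 12

12


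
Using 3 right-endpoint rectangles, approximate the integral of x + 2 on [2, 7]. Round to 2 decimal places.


Right Riemann sum uses right endpoints of each subinterval.
Interval: [2, 7], n = 3
dx = (7 - 2) / 3 = 5/3
Right endpoints: [11/3, 16/3, 7]
f values: [17/3, 22/3, 9]
Sum = dx * (sum of f values)
= 5/3 * 22
= 110/3 ≈ 36.67

36.67


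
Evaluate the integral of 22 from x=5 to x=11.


The integral of a constant k over [a, b] equals k * (b - a).
integral from 5 to 11 of 22 dx
= 22 * (11 - 5)
= 22 * 6
= 132

132


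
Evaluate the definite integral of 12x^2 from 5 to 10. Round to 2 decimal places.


Find the antiderivative of 12x^2:
F(x) = 12/3 * x^3
Apply the Fundamental Theorem of Calculus:
F(10) - F(5)
= 12/3 * 10^3 - 12/3 * 5^3
= 12/3 * (1000 - 125)
= 12/3 * 875
= 3500 = 3500.00

3500.00


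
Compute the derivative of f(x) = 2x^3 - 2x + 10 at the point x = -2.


Differentiate f(x) = 2x^3 - 2x + 10 term by term:
f'(x) = 6x^2 - 2
Substitute x = -2:
f'(-2) = 6 * (-2)^2 + 0 * (-2) - 2
= 24 + 0 - 2
= 22

22


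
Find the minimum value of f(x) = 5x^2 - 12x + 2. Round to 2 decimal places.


For a quadratic f(x) = ax^2 + bx + c with a > 0, the minimum is at the vertex.
Vertex x-coordinate: x = -b/(2a)
x = -(-12) / (2 * 5)
x = 12/10 = 6/5
Substitute back to find the minimum value:
f(6/5) = 5 * (6/5)^2 - 12 * (6/5) + 2
= 36/5 - 72/5 + 2
= -26/5 = -5.20

-5.20


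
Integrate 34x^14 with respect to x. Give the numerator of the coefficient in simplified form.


Apply the power rule for integration:
integral of ax^n dx = a/(n+1) * x^(n+1) + C
integral of 34x^14 dx
= 34/15 * x^15 + C
The coefficient in lowest terms is 34/15, and its numerator is 34

34


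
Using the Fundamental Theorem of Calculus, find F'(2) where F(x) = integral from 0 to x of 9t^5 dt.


By the Fundamental Theorem of Calculus (Part 1):
If F(x) = integral from 0 to x of f(t) dt, then F'(x) = f(x)
Here f(t) = 9t^5
So F'(x) = 9x^5
Evaluate at x = 2:
F'(2) = 9 * 2^5
= 9 * 32
= 288

288


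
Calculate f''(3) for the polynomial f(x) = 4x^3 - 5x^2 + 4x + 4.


First derivative:
f'(x) = 12x^2 - 10x + 4
Second derivative:
f''(x) = 24x - 10
Substitute x = 3:
f''(3) = 24 * 3 - 10
= 72 - 10
= 62

62


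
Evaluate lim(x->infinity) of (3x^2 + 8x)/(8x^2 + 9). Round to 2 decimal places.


For limits at infinity with equal-degree polynomials,
we compare leading coefficients.
Numerator leading term: 3x^2
Denominator leading term: 8x^2
Divide both by x^2:
lim = (3 + 8/x) / (8 + 9/x^2)
As x -> infinity, the 1/x and 1/x^2 terms vanish:
= 3/8 ≈ 0.38

0.38


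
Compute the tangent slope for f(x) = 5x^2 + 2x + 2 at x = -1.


The slope of the tangent line equals f'(x) at the point.
f(x) = 5x^2 + 2x + 2
f'(x) = 10x + 2
At x = -1:
f'(-1) = 10 * (-1) + 2
= -10 + 2
= -8

-8


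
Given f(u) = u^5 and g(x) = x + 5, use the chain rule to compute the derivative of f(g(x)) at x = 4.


Using the chain rule: (f(g(x)))' = f'(g(x)) * g'(x)
First, find g(4):
g(4) = 1 * 4 + 5 = 9
Next, f'(u) = 5u^4
And g'(x) = 1
So f'(g(4)) * g'(4)
= 5 * 9^4 * 1
= 5 * 6561 * 1
= 32805

32805


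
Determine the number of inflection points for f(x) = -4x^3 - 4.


Inflection points occur where f''(x) = 0 and concavity changes.
f(x) = -4x^3 - 4
f'(x) = -12x^2
f''(x) = -24x
Set f''(x) = 0:
-24x = 0
x = 0 / (-24) = 0
Since f''(x) is linear (degree 1), it changes sign at this point.
Therefore there is exactly 1 inflection point.

1


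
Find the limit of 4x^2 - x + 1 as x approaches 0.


Since polynomials are continuous, we use direct substitution.
lim(x->0) of 4x^2 - x + 1
= 4 * 0^2 - 1 * 0 + 1
= 0 + 0 + 1
= 1

1


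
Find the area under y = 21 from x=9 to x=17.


The area under a constant function y = 21 is a rectangle.
Width = 17 - 9 = 8
Height = 21
Area = width * height
= 8 * 21
= 168

168


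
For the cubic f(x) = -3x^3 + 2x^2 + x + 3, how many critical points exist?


Find where f'(x) = 0:
f(x) = -3x^3 + 2x^2 + x + 3
f'(x) = -9x^2 + 4x + 1
This is a quadratic in x. Use the discriminant to count real roots.
Discriminant = (4)^2 - 4 * (-9) * 1
= 16 - (-36)
= 52
Since discriminant > 0, f'(x) = 0 has 2 real solutions.
Number of critical points: 2

2


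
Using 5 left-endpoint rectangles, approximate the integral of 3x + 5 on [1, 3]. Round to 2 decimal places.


Left Riemann sum uses left endpoints of each subinterval.
Interval: [1, 3], n = 5
dx = (3 - 1) / 5 = 2/5
Left endpoints: [1, 7/5, 9/5, 11/5, 13/5]
f values: [8, 46/5, 52/5, 58/5, 64/5]
Sum = dx * (sum of f values)
= 2/5 * 52
= 104/5 = 20.80

20.80


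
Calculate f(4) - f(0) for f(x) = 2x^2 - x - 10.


Net change = f(b) - f(a)
f(x) = 2x^2 - x - 10
Compute f(4):
f(4) = 2 * 4^2 - 1 * 4 - 10
= 32 - 4 - 10
= 18
Compute f(0):
f(0) = 2 * 0^2 - 1 * 0 - 10
= 0 + 0 - 10
= -10
Net change = 18 - (-10) = 28

28


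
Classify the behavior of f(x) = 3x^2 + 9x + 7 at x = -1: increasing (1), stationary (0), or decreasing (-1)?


Compute f'(x) to determine behavior:
f'(x) = 6x + 9
f'(-1) = 6 * (-1) + 9
= -6 + 9
= 3
Since f'(-1) > 0, the function is increasing (1)

1


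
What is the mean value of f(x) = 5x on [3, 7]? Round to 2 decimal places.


Average value = 1/(b-a) * integral from a to b of f(x) dx
First compute the integral of 5x:
F(x) = (5/2)x^2
F(7) = 5/2 * 49 + 0 * 7 = 245/2
F(3) = 5/2 * 9 + 0 * 3 = 45/2
Integral = 245/2 - 45/2 = 100
Average = 100 / (7 - 3) = 100 / 4
= 25 = 25.00

25.00


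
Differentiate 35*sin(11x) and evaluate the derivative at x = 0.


Apply the chain rule to differentiate 35*sin(11x):
d/dx [35*sin(11x)]
= 35 * cos(11x) * d/dx(11x)
= 35 * 11 * cos(11x)
= 385 * cos(11x)
Evaluate at x = 0:
= 385 * cos(0)
= 385 * 1
= 385

385


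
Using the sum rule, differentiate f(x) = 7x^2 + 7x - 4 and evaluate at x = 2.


Differentiate term by term using power and sum rules:
f(x) = 7x^2 + 7x - 4
f'(x) = 14x + 7
Substitute x = 2:
f'(2) = 14 * 2 + 7
= 28 + 7
= 35

35


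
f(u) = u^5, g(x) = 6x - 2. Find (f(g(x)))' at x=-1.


Using the chain rule: (f(g(x)))' = f'(g(x)) * g'(x)
First, find g(-1):
g(-1) = 6 * (-1) - 2 = -8
Next, f'(u) = 5u^4
And g'(x) = 6
So f'(g(-1)) * g'(-1)
= 5 * (-8)^4 * 6
= 5 * 4096 * 6
= 122880

122880


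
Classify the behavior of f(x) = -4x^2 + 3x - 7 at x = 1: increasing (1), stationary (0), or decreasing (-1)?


Compute f'(x) to determine behavior:
f'(x) = -8x + 3
f'(1) = -8 * 1 + 3
= -8 + 3
= -5
Since f'(1) < 0, the function is decreasing (-1)

-1


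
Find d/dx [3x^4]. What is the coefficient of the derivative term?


We apply the power rule: d/dx [ax^n] = a*n * x^(n-1)
d/dx [3x^4]
= 3 * 4 * x^(4-1)
= 12x^3
The coefficient is 12

12


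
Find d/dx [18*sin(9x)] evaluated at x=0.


Apply the chain rule to differentiate 18*sin(9x):
d/dx [18*sin(9x)]
= 18 * cos(9x) * d/dx(9x)
= 18 * 9 * cos(9x)
= 162 * cos(9x)
Evaluate at x = 0:
= 162 * cos(0)
= 162 * 1
= 162

162


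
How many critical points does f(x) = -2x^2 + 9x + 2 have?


Find where f'(x) = 0:
f'(x) = -4x + 9
Set f'(x) = 0:
-4x + 9 = 0
x = -9 / (-4) = 9/4
This is a linear equation in x, so there is exactly one solution.
Number of critical points: 1

1


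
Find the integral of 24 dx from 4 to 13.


The integral of a constant k over [a, b] equals k * (b - a).
integral from 4 to 13 of 24 dx
= 24 * (13 - 4)
= 24 * 9
= 216

216


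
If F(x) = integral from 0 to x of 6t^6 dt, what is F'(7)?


By the Fundamental Theorem of Calculus (Part 1):
If F(x) = integral from 0 to x of f(t) dt, then F'(x) = f(x)
Here f(t) = 6t^6
So F'(x) = 6x^6
Evaluate at x = 7:
F'(7) = 6 * 7^6
= 6 * 117649
= 705894

705894


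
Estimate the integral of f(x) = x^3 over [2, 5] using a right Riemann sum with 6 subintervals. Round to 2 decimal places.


Right Riemann sum uses right endpoints of each subinterval.
Interval: [2, 5], n = 6
dx = (5 - 2) / 6 = 1/2
Right endpoints: [5/2, 3, 7/2, 4, 9/2, 5]
f values: [125/8, 27, 343/8, 64, 729/8, 125]
Sum = dx * (sum of f values)
= 1/2 * 2925/8
= 2925/16 ≈ 182.81

182.81


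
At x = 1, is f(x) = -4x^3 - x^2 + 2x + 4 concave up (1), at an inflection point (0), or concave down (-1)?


Concavity is determined by the sign of f''(x).
f(x) = -4x^3 - x^2 + 2x + 4
f'(x) = -12x^2 - 2x + 2
f''(x) = -24x - 2
f''(1) = -24 * 1 - 2
= -24 - 2
= -26
Since f''(1) < 0, the function is concave down (-1)

-1


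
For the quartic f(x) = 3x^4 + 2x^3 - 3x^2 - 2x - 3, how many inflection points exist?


Inflection points occur where f''(x) = 0 and concavity changes.
f(x) = 3x^4 + 2x^3 - 3x^2 - 2x - 3
f'(x) = 12x^3 + 6x^2 - 6x - 2
f''(x) = 36x^2 + 12x - 6
This is a quadratic in x. Use the discriminant to count real roots.
Discriminant = (12)^2 - 4 * 36 * (-6)
= 144 - (-864)
= 1008
Since discriminant > 0, f''(x) = 0 has 2 distinct real solutions.
A quadratic with two distinct real roots changes sign at each root, so concavity changes at both.
Number of inflection points: 2

2


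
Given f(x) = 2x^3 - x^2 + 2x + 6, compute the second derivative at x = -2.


First derivative:
f'(x) = 6x^2 - 2x + 2
Second derivative:
f''(x) = 12x - 2
Substitute x = -2:
f''(-2) = 12 * (-2) - 2
= -24 - 2
= -26

-26


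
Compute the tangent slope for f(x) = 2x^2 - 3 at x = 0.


The slope of the tangent line equals f'(x) at the point.
f(x) = 2x^2 - 3
f'(x) = 4x
At x = 0:
f'(0) = 4 * 0 + 0
= 0 + 0
= 0

0


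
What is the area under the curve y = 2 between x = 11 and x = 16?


The area under a constant function y = 2 is a rectangle.
Width = 16 - 11 = 5
Height = 2
Area = width * height
= 5 * 2
= 10

10


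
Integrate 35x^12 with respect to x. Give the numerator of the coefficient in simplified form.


Apply the power rule for integration:
integral of ax^n dx = a/(n+1) * x^(n+1) + C
integral of 35x^12 dx
= 35/13 * x^13 + C
The coefficient in lowest terms is 35/13, and its numerator is 35

35


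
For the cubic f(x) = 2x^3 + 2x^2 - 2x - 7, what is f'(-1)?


Differentiate f(x) = 2x^3 + 2x^2 - 2x - 7 term by term:
f'(x) = 6x^2 + 4x - 2
Substitute x = -1:
f'(-1) = 6 * (-1)^2 + 4 * (-1) - 2
= 6 - 4 - 2
= 0

0


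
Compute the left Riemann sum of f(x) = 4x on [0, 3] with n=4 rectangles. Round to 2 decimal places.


Left Riemann sum uses left endpoints of each subinterval.
Interval: [0, 3], n = 4
dx = (3 - 0) / 4 = 3/4
Left endpoints: [0, 3/4, 3/2, 9/4]
f values: [0, 3, 6, 9]
Sum = dx * (sum of f values)
= 3/4 * 18
= 27/2 = 13.50

13.50


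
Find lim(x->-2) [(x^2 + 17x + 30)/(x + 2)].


Direct substitution gives 0/0, so we factor the numerator.
Factor: (x^2 + 17x + 30) = (x + 2)(x + 15)
Cancel the common factor (x + 2):
(x^2 + 17x + 30)/(x + 2) = (x + 15)
Now substitute x = -2:
= (-2) - (-15) = 13

13


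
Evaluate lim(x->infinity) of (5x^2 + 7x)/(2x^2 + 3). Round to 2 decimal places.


For limits at infinity with equal-degree polynomials,
we compare leading coefficients.
Numerator leading term: 5x^2
Denominator leading term: 2x^2
Divide both by x^2:
lim = (5 + 7/x) / (2 + 3/x^2)
As x -> infinity, the 1/x and 1/x^2 terms vanish:
= 5/2 = 2.50

2.50


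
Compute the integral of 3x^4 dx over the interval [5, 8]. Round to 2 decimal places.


Find the antiderivative of 3x^4:
F(x) = 3/5 * x^5
Apply the Fundamental Theorem of Calculus:
F(8) - F(5)
= 3/5 * 8^5 - 3/5 * 5^5
= 3/5 * (32768 - 3125)
= 3/5 * 29643
= 88929/5 = 17785.80

17785.80


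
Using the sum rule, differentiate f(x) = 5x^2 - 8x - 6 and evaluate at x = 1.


Differentiate term by term using power and sum rules:
f(x) = 5x^2 - 8x - 6
f'(x) = 10x - 8
Substitute x = 1:
f'(1) = 10 * 1 - 8
= 10 - 8
= 2

2


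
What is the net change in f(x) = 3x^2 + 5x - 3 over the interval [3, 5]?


Net change = f(b) - f(a)
f(x) = 3x^2 + 5x - 3
Compute f(5):
f(5) = 3 * 5^2 + 5 * 5 - 3
= 75 + 25 - 3
= 97
Compute f(3):
f(3) = 3 * 3^2 + 5 * 3 - 3
= 27 + 15 - 3
= 39
Net change = 97 - 39 = 58

58


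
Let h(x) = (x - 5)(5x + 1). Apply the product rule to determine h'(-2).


Let u(x) = x - 5 and v(x) = 5x + 1
u'(x) = 1
v'(x) = 5
Product rule: h'(x) = u'(x)*v(x) + u(x)*v'(x)
= 1 * (5x + 1) + (x - 5) * 5
At x = -2:
u(-2) = 1 * (-2) - 5 = -7
v(-2) = 5 * (-2) + 1 = -9
h'(-2) = 1 * (-9) + (-7) * 5
= -9 - 35
= -44

-44


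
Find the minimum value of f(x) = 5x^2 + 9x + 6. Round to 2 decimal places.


For a quadratic f(x) = ax^2 + bx + c with a > 0, the minimum is at the vertex.
Vertex x-coordinate: x = -b/(2a)
x = -(9) / (2 * 5)
x = -9/10
Substitute back to find the minimum value:
f(-9/10) = 5 * (-9/10)^2 + 9 * (-9/10) + 6
= 81/20 - 81/10 + 6
= 39/20 = 1.95

1.95


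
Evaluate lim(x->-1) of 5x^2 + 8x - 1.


Since polynomials are continuous, we use direct substitution.
lim(x->-1) of 5x^2 + 8x - 1
= 5 * (-1)^2 + 8 * (-1) - 1
= 5 - 8 - 1
= -4

-4


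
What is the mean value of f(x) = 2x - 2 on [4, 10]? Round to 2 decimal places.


Average value = 1/(b-a) * integral from a to b of f(x) dx
First compute the integral of 2x - 2:
F(x) = x^2 - 2x
F(10) = 1 * 100 - 2 * 10 = 80
F(4) = 1 * 16 - 2 * 4 = 8
Integral = 80 - 8 = 72
Average = 72 / (10 - 4) = 72 / 6
= 12 = 12.00

12.00


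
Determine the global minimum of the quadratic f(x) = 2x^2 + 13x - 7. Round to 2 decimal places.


For a quadratic f(x) = ax^2 + bx + c with a > 0, the minimum is at the vertex.
Vertex x-coordinate: x = -b/(2a)
x = -(13) / (2 * 2)
x = -13/4
Substitute back to find the minimum value:
f(-13/4) = 2 * (-13/4)^2 + 13 * (-13/4) - 7
= 169/8 - 169/4 - 7
= -225/8 ≈ -28.13

-28.13


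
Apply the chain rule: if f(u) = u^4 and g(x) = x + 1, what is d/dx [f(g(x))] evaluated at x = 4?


Using the chain rule: (f(g(x)))' = f'(g(x)) * g'(x)
First, find g(4):
g(4) = 1 * 4 + 1 = 5
Next, f'(u) = 4u^3
And g'(x) = 1
So f'(g(4)) * g'(4)
= 4 * 5^3 * 1
= 4 * 125 * 1
= 500

500


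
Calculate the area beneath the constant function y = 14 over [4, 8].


The area under a constant function y = 14 is a rectangle.
Width = 8 - 4 = 4
Height = 14
Area = width * height
= 4 * 14
= 56

56


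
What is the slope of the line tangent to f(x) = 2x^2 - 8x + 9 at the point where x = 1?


The slope of the tangent line equals f'(x) at the point.
f(x) = 2x^2 - 8x + 9
f'(x) = 4x - 8
At x = 1:
f'(1) = 4 * 1 - 8
= 4 - 8
= -4

-4


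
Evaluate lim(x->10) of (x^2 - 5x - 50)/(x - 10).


Direct substitution gives 0/0, so we factor the numerator.
Factor: (x^2 - 5x - 50) = (x - 10)(x + 5)
Cancel the common factor (x - 10):
(x^2 - 5x - 50)/(x - 10) = (x + 5)
Now substitute x = 10:
= (10) - (-5) = 15

15


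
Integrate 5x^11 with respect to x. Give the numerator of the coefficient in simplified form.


Apply the power rule for integration:
integral of ax^n dx = a/(n+1) * x^(n+1) + C
integral of 5x^11 dx
= 5/12 * x^12 + C
The coefficient in lowest terms is 5/12, and its numerator is 5

5


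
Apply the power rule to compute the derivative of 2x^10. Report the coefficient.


We apply the power rule: d/dx [ax^n] = a*n * x^(n-1)
d/dx [2x^10]
= 2 * 10 * x^(10-1)
= 20x^9
The coefficient is 20

20


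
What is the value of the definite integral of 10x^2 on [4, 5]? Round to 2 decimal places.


Find the antiderivative of 10x^2:
F(x) = 10/3 * x^3
Apply the Fundamental Theorem of Calculus:
F(5) - F(4)
= 10/3 * 5^3 - 10/3 * 4^3
= 10/3 * (125 - 64)
= 10/3 * 61
= 610/3 ≈ 203.33

203.33


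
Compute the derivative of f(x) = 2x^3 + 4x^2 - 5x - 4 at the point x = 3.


Differentiate f(x) = 2x^3 + 4x^2 - 5x - 4 term by term:
f'(x) = 6x^2 + 8x - 5
Substitute x = 3:
f'(3) = 6 * 3^2 + 8 * 3 - 5
= 54 + 24 - 5
= 73

73


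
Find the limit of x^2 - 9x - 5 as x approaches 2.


Since polynomials are continuous, we use direct substitution.
lim(x->2) of x^2 - 9x - 5
= 1 * 2^2 - 9 * 2 - 5
= 4 - 18 - 5
= -19

-19


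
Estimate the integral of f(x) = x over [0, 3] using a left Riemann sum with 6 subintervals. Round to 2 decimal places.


Left Riemann sum uses left endpoints of each subinterval.
Interval: [0, 3], n = 6
dx = (3 - 0) / 6 = 1/2
Left endpoints: [0, 1/2, 1, 3/2, 2, 5/2]
f values: [0, 1/2, 1, 3/2, 2, 5/2]
Sum = dx * (sum of f values)
= 1/2 * 15/2
= 15/4 = 3.75

3.75


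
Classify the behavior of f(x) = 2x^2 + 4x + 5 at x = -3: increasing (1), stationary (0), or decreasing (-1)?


Compute f'(x) to determine behavior:
f'(x) = 4x + 4
f'(-3) = 4 * (-3) + 4
= -12 + 4
= -8
Since f'(-3) < 0, the function is decreasing (-1)

-1


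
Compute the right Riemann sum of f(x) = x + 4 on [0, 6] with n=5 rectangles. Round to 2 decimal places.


Right Riemann sum uses right endpoints of each subinterval.
Interval: [0, 6], n = 5
dx = (6 - 0) / 5 = 6/5
Right endpoints: [6/5, 12/5, 18/5, 24/5, 6]
f values: [26/5, 32/5, 38/5, 44/5, 10]
Sum = dx * (sum of f values)
= 6/5 * 38
= 228/5 = 45.60

45.60


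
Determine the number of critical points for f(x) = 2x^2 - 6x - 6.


Find where f'(x) = 0:
f'(x) = 4x - 6
Set f'(x) = 0:
4x - 6 = 0
x = 6 / 4 = 3/2
This is a linear equation in x, so there is exactly one solution.
Number of critical points: 1

1
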